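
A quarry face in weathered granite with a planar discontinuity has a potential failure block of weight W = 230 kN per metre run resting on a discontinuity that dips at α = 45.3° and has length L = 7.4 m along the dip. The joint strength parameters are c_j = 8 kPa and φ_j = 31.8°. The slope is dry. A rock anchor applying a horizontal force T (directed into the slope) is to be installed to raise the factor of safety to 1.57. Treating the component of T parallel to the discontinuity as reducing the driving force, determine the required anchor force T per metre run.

T = 63 kN/m

Resolving forces along and normal to the sliding plane, with the horizontal anchor force T adding T·sinα to the effective normal force and T·cosα acting up the plane against the driving force:
FS = [c_jL + (W cosα + T sinα) tanφ_j] / [W sinα − T cosα]
Without the anchor: N' = 161.8 kN/m, driving T_d = 163.5 kN/m, resisting R = 8·7.4 + 161.8·tan31.8° = 159.5 kN/m, FS = 0.98.
Setting FS = 1.57 and solving for T:
1.57·(163.5 − T cos45.3°) = 159.5 + T sin45.3°·tan31.8°
T·(sin45.3°·tan31.8° + 1.57·cos45.3°) = 1.57·163.5 − 159.5
T·(0.7108·0.6200 + 1.57·0.7034) = 256.7 − 159.5 = 97.2
T·1.5450 = 97.2
T = 62.9 kN/m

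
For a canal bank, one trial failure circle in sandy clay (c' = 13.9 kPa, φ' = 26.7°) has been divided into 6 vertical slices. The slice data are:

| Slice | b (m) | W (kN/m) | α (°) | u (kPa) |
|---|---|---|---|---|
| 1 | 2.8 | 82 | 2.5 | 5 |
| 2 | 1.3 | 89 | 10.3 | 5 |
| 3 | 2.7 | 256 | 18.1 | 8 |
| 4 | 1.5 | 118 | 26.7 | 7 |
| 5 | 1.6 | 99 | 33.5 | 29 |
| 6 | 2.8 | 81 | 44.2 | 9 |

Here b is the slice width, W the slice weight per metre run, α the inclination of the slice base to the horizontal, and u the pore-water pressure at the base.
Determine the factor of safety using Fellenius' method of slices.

Ordinary method of slices: FS = Σ[c'·Δl_i + (W_i cosα_i − u_i·Δl_i)·tanφ'] / Σ W_i sinα_i, with Δl_i = b_i / cosα_i.
Slice 1: Δl = 2.8/cos2.5° = 2.803 m; N'_1 = 82·cos2.5° − 5·2.803 = 67.9; c'Δl = 38.96; W sinα = 3.6
Slice 2: Δl = 1.3/cos10.3° = 1.321 m; N'_2 = 89·cos10.3° − 5·1.321 = 81.0; c'Δl = 18.37; W sinα = 15.9
Slice 3: Δl = 2.7/cos18.1° = 2.841 m; N'_3 = 256·cos18.1° − 8·2.841 = 220.6; c'Δl = 39.48; W sinα = 79.5
Slice 4: Δl = 1.5/cos26.7° = 1.679 m; N'_4 = 118·cos26.7° − 7·1.679 = 93.7; c'Δl = 23.34; W sinα = 53.0
Slice 5: Δl = 1.6/cos33.5° = 1.919 m; N'_5 = 99·cos33.5° − 29·1.919 = 26.9; c'Δl = 26.67; W sinα = 54.6
Slice 6: Δl = 2.8/cos44.2° = 3.906 m; N'_6 = 81·cos44.2° − 9·3.906 = 22.9; c'Δl = 54.29; W sinα = 56.5
Σc'Δl = 201.1 kN/m; ΣN' = 513.0 kN/m; ΣW sinα = 263.2 kN/m
Resisting = 201.1 + 513.0·tan26.7° = 201.1 + 258.0 = 459.1 kN/m
FS = 459.1 / 263.2 = 1.745

FS = 1.74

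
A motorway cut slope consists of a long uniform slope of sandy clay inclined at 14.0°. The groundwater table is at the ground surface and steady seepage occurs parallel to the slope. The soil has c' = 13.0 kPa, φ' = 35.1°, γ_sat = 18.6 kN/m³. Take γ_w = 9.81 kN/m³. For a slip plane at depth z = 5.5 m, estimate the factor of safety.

With seepage parallel to the slope and the water table at the surface, the effective normal stress on the slip plane uses the buoyant unit weight γ' = γ_sat − γ_w while the driving shear stress uses γ_sat:
FS = [c' + γ' z cos²β tanφ'] / [γ_sat z sinβ cosβ]
γ' = 18.6 − 9.81 = 8.79 kN/m³
Numerator = 13.0 + 8.79·5.5·cos²14.0°·tan35.1° = 13.0 + 8.79·5.5·0.9415·0.7028 = 44.989 kPa
Denominator = 18.6·5.5·sin14.0°·cos14.0° = 18.6·5.5·0.2419·0.9703 = 24.013 kPa
FS = 44.989 / 24.013 = 1.873

FS = 1.87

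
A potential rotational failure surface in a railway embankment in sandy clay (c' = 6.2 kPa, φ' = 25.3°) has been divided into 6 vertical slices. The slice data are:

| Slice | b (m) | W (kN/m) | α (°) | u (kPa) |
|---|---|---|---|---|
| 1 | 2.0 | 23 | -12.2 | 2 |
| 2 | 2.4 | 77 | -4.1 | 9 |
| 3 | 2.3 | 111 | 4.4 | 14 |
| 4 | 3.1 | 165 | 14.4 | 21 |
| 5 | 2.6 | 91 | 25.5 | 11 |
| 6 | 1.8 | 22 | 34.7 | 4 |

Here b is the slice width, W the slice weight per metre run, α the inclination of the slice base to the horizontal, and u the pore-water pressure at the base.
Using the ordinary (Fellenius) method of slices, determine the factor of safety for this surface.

FS = 2.61

Ordinary method of slices: FS = Σ[c'·Δl_i + (W_i cosα_i − u_i·Δl_i)·tanφ'] / Σ W_i sinα_i, with Δl_i = b_i / cosα_i.
Slice 1: Δl = 2.0/cos(-12.2°) = 2.046 m; N'_1 = 23·cos(-12.2°) − 2·2.046 = 18.4; c'Δl = 12.69; W sinα = -4.9
Slice 2: Δl = 2.4/cos(-4.1°) = 2.406 m; N'_2 = 77·cos(-4.1°) − 9·2.406 = 55.1; c'Δl = 14.92; W sinα = -5.5
Slice 3: Δl = 2.3/cos4.4° = 2.307 m; N'_3 = 111·cos4.4° − 14·2.307 = 78.4; c'Δl = 14.30; W sinα = 8.5
Slice 4: Δl = 3.1/cos14.4° = 3.201 m; N'_4 = 165·cos14.4° − 21·3.201 = 92.6; c'Δl = 19.84; W sinα = 41.0
Slice 5: Δl = 2.6/cos25.5° = 2.881 m; N'_5 = 91·cos25.5° − 11·2.881 = 50.4; c'Δl = 17.86; W sinα = 39.2
Slice 6: Δl = 1.8/cos34.7° = 2.189 m; N'_6 = 22·cos34.7° − 4·2.189 = 9.3; c'Δl = 13.57; W sinα = 12.5
Σc'Δl = 93.2 kN/m; ΣN' = 304.3 kN/m; ΣW sinα = 90.9 kN/m
Resisting = 93.2 + 304.3·tan25.3° = 93.2 + 143.8 = 237.0 kN/m
FS = 237.0 / 90.9 = 2.608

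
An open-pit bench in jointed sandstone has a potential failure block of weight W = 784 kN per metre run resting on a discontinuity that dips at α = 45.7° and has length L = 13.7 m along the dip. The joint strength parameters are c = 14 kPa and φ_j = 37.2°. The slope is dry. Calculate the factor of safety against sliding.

Resolving the block weight along and normal to the plane and applying the Mohr–Coulomb strength on the joint:
N' = W cosα = 784·cos45.7° = 547.6 kN/m
Driving force T = W sinα = 784·sin45.7° = 561.1 kN/m
Resisting force R = c·L + N'·tanφ_j = 14·13.7 + 547.6·tan37.2° = 191.8 + 415.6 = 607.4 kN/m
FS = R / T = 607.4 / 561.1 = 1.083

FS = 1.08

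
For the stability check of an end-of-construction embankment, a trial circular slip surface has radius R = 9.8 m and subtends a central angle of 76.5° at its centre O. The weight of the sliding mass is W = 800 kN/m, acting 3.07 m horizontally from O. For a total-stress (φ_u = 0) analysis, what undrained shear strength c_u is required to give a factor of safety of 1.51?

FS = c_u·L_a·R / (W·d), so c_u = FS·W·d / (L_a·R).
Arc length L_a = R·θ = 9.8·(76.5°·π/180) = 9.8·1.3352 = 13.08 m
c_u = 1.51·800·3.07 / (13.08·9.8) = 3708.6 / 128.23 = 28.92 kPa

c_u = 28.9 kPa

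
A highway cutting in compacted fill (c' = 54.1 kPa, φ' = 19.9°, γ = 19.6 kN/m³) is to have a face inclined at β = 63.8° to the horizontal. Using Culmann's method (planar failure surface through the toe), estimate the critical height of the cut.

Culmann's analysis gives the critical failure plane at α_cr = (β + φ')/2 = (63.8 + 19.9)/2 = 41.8°, and the critical height
H_c = (4c'/γ) · sinβ cosφ' / [1 − cos(β − φ')]
    = (4·54.1/19.6) · sin63.8°·cos19.9° / [1 − cos(43.9°)]
    = 11.041 · 0.8973·0.9403 / [1 − 0.7206]
    = 11.041 · 0.8437 / 0.2794
    = 33.33 m

H_c = 33.33 m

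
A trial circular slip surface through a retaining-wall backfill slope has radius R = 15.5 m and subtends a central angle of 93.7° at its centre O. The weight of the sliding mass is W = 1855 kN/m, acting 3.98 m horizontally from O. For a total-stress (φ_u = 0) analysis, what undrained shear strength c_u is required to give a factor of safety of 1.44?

FS = c_u·L_a·R / (W·d), so c_u = FS·W·d / (L_a·R).
Arc length L_a = R·θ = 15.5·(93.7°·π/180) = 15.5·1.6354 = 25.35 m
c_u = 1.44·1855·3.98 / (25.35·15.5) = 10631.4 / 392.90 = 27.06 kPa

c_u = 27.1 kPa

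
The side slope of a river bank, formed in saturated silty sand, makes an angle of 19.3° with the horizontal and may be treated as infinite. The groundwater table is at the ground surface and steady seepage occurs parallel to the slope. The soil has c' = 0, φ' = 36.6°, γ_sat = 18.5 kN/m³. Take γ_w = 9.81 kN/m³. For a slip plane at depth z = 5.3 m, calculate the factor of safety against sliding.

With seepage parallel to the slope and the water table at the surface, the effective normal stress on the slip plane uses the buoyant unit weight γ' = γ_sat − γ_w while the driving shear stress uses γ_sat:
FS = [c' + γ' z cos²β tanφ'] / [γ_sat z sinβ cosβ]
(For c' = 0 this reduces to FS = (γ'/γ_sat)·tanφ'/tanβ.)
γ' = 18.5 − 9.81 = 8.69 kN/m³
Numerator = 0.0 + 8.69·5.3·cos²19.3°·tan36.6° = 0.0 + 8.69·5.3·0.8908·0.7427 = 30.468 kPa
Denominator = 18.5·5.3·sin19.3°·cos19.3° = 18.5·5.3·0.3305·0.9438 = 30.586 kPa
FS = 30.468 / 30.586 = 0.996

FS = 1.00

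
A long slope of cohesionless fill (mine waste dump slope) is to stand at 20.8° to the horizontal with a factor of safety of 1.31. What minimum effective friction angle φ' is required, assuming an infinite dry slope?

φ' = 26.5°

FS = tanφ'/tanβ ⇒ tanφ' = FS · tanβ = 1.31 · tan20.8° = 0.4976
φ' = arctan(0.4976) = 26.46°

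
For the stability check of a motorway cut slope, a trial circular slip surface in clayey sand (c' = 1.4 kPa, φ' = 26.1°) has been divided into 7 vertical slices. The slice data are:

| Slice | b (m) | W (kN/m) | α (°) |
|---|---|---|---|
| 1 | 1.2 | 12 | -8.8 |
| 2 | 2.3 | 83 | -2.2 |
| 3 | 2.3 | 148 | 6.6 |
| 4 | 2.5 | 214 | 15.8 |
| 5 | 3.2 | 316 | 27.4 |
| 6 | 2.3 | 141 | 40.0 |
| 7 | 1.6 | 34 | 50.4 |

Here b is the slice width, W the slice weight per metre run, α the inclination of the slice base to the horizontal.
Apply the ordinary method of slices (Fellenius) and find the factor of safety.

FS = 1.34

Ordinary method of slices: FS = Σ[c'·Δl_i + (W_i cosα_i)·tanφ'] / Σ W_i sinα_i, with Δl_i = b_i / cosα_i.
Slice 1: Δl = 1.2/cos(-8.8°) = 1.214 m; N'_1 = 12·cos(-8.8°) = 11.9; c'Δl = 1.70; W sinα = -1.8
Slice 2: Δl = 2.3/cos(-2.2°) = 2.302 m; N'_2 = 83·cos(-2.2°) = 82.9; c'Δl = 3.22; W sinα = -3.2
Slice 3: Δl = 2.3/cos6.6° = 2.315 m; N'_3 = 148·cos6.6° = 147.0; c'Δl = 3.24; W sinα = 17.0
Slice 4: Δl = 2.5/cos15.8° = 2.598 m; N'_4 = 214·cos15.8° = 205.9; c'Δl = 3.64; W sinα = 58.3
Slice 5: Δl = 3.2/cos27.4° = 3.604 m; N'_5 = 316·cos27.4° = 280.5; c'Δl = 5.05; W sinα = 145.4
Slice 6: Δl = 2.3/cos40.0° = 3.002 m; N'_6 = 141·cos40.0° = 108.0; c'Δl = 4.20; W sinα = 90.6
Slice 7: Δl = 1.6/cos50.4° = 2.510 m; N'_7 = 34·cos50.4° = 21.7; c'Δl = 3.51; W sinα = 26.2
Σc'Δl = 24.6 kN/m; ΣN' = 858.0 kN/m; ΣW sinα = 332.5 kN/m
Resisting = 24.6 + 858.0·tan26.1° = 24.6 + 420.3 = 444.9 kN/m
FS = 444.9 / 332.5 = 1.338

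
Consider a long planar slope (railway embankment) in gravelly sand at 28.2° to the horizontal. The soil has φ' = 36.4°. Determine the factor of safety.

FS = 1.37

For a dry cohesionless infinite slope the factor of safety is FS = tanφ' / tanβ.
FS = tan36.4° / tan28.2° = 0.7373 / 0.5362 = 1.375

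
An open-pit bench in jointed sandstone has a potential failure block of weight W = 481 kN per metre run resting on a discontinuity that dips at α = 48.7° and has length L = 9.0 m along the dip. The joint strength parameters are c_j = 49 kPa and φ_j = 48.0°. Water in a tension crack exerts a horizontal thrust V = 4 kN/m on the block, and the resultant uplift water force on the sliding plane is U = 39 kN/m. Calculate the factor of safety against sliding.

FS = 2.05

Resolving the block weight along and normal to the plane and applying the Mohr–Coulomb strength on the joint:
N' = W cosα − U − V sinα = 481·cos48.7° − 39 − 4·sin48.7° = 275.5 kN/m
Driving force T = W sinα + V cosα = 481·sin48.7° + 4·cos48.7° = 364.0 kN/m
Resisting force R = c_j·L + N'·tanφ_j = 49·9.0 + 275.5·tan48.0° = 441.0 + 305.9 = 746.9 kN/m
FS = R / T = 746.9 / 364.0 = 2.052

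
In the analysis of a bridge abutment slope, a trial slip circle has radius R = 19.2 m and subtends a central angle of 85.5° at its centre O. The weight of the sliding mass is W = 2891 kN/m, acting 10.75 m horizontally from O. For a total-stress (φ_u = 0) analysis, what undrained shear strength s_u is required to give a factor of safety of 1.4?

FS = s_u·L_a·R / (W·d), so s_u = FS·W·d / (L_a·R).
Arc length L_a = R·θ = 19.2·(85.5°·π/180) = 19.2·1.4923 = 28.65 m
s_u = 1.4·2891·10.75 / (28.65·19.2) = 43509.5 / 550.11 = 79.09 kPa

s_u = 79.1 kPa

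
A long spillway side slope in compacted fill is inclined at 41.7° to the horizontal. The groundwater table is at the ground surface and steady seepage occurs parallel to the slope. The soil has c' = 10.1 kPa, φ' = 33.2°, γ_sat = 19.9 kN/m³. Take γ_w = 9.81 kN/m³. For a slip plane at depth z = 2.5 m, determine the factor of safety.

FS = 0.78

With seepage parallel to the slope and the water table at the surface, the effective normal stress on the slip plane uses the buoyant unit weight γ' = γ_sat − γ_w while the driving shear stress uses γ_sat:
FS = [c' + γ' z cos²β tanφ'] / [γ_sat z sinβ cosβ]
γ' = 19.9 − 9.81 = 10.09 kN/m³
Numerator = 10.1 + 10.09·2.5·cos²41.7°·tan33.2° = 10.1 + 10.09·2.5·0.5575·0.6544 = 19.302 kPa
Denominator = 19.9·2.5·sin41.7°·cos41.7° = 19.9·2.5·0.6652·0.7466 = 24.710 kPa
FS = 19.302 / 24.710 = 0.781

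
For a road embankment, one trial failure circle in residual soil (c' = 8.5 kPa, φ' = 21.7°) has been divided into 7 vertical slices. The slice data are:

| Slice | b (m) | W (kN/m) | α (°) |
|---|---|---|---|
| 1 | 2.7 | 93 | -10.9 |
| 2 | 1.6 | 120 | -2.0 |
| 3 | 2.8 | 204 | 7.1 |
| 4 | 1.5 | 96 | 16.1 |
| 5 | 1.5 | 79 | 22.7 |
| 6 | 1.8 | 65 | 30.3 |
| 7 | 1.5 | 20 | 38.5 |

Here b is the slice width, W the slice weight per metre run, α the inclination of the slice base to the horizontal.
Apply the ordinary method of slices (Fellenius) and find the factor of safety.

FS = 3.60

Ordinary method of slices: FS = Σ[c'·Δl_i + (W_i cosα_i)·tanφ'] / Σ W_i sinα_i, with Δl_i = b_i / cosα_i.
Slice 1: Δl = 2.7/cos(-10.9°) = 2.750 m; N'_1 = 93·cos(-10.9°) = 91.3; c'Δl = 23.37; W sinα = -17.6
Slice 2: Δl = 1.6/cos(-2.0°) = 1.601 m; N'_2 = 120·cos(-2.0°) = 119.9; c'Δl = 13.61; W sinα = -4.2
Slice 3: Δl = 2.8/cos7.1° = 2.822 m; N'_3 = 204·cos7.1° = 202.4; c'Δl = 23.98; W sinα = 25.2
Slice 4: Δl = 1.5/cos16.1° = 1.561 m; N'_4 = 96·cos16.1° = 92.2; c'Δl = 13.27; W sinα = 26.6
Slice 5: Δl = 1.5/cos22.7° = 1.626 m; N'_5 = 79·cos22.7° = 72.9; c'Δl = 13.82; W sinα = 30.5
Slice 6: Δl = 1.8/cos30.3° = 2.085 m; N'_6 = 65·cos30.3° = 56.1; c'Δl = 17.72; W sinα = 32.8
Slice 7: Δl = 1.5/cos38.5° = 1.917 m; N'_7 = 20·cos38.5° = 15.7; c'Δl = 16.29; W sinα = 12.5
Σc'Δl = 122.1 kN/m; ΣN' = 650.6 kN/m; ΣW sinα = 105.8 kN/m
Resisting = 122.1 + 650.6·tan21.7° = 122.1 + 258.9 = 381.0 kN/m
FS = 381.0 / 105.8 = 3.601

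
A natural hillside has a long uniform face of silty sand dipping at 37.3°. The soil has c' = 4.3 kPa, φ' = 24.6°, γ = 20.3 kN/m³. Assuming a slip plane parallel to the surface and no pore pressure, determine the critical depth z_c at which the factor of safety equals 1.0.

z_c = 1.10 m

Setting FS = 1.00 in FS = [c' + γz cos²β tanφ'] / [γz sinβ cosβ] and solving for z:
z = c' / [γ cosβ (FS·sinβ − cosβ·tanφ')]
  = 4.3 / [20.3·cos37.3°·(1.00·sin37.3° − cos37.3°·tan24.6°)]
  = 4.3 / [20.3·0.7955·(1.00·0.6060 − 0.7955·0.4578)]
  = 4.3 / 3.9045 = 1.101 m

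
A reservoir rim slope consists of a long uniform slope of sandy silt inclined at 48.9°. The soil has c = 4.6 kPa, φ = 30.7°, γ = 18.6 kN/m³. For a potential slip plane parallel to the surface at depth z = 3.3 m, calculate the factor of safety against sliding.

FS = 0.67

For an infinite slope with a slip plane parallel to the surface (no pore pressure): FS = [c + γz cos²β tanφ] / [γz sinβ cosβ].
γz = 18.6·3.3 = 61.38 kN/m²
Numerator = 4.6 + 61.38·cos²48.9°·tan30.7° = 4.6 + 61.38·0.4321·0.5938 = 20.349 kPa
Denominator = 61.38·sin48.9°·cos48.9° = 61.38·0.7536·0.6574 = 30.406 kPa
FS = 20.349 / 30.406 = 0.669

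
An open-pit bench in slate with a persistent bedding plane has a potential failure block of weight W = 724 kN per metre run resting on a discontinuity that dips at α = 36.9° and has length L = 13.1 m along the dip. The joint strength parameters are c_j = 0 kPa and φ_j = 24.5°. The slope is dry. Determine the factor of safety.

Resolving the block weight along and normal to the plane and applying the Mohr–Coulomb strength on the joint:
N' = W cosα = 724·cos36.9° = 579.0 kN/m
Driving force T = W sinα = 724·sin36.9° = 434.7 kN/m
Resisting force R = c_j·L + N'·tanφ_j = 0·13.1 + 579.0·tan24.5° = 0.0 + 263.9 = 263.9 kN/m
FS = R / T = 263.9 / 434.7 = 0.607

FS = 0.61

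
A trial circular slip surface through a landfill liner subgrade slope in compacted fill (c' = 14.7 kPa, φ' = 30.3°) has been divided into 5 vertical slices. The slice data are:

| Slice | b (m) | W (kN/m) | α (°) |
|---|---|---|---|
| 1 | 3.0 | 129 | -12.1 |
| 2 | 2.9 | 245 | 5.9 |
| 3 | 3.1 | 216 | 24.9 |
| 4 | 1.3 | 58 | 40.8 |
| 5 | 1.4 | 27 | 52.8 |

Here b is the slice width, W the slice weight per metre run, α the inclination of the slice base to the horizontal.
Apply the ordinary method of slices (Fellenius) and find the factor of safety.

Ordinary method of slices: FS = Σ[c'·Δl_i + (W_i cosα_i)·tanφ'] / Σ W_i sinα_i, with Δl_i = b_i / cosα_i.
Slice 1: Δl = 3.0/cos(-12.1°) = 3.068 m; N'_1 = 129·cos(-12.1°) = 126.1; c'Δl = 45.10; W sinα = -27.0
Slice 2: Δl = 2.9/cos5.9° = 2.915 m; N'_2 = 245·cos5.9° = 243.7; c'Δl = 42.86; W sinα = 25.2
Slice 3: Δl = 3.1/cos24.9° = 3.418 m; N'_3 = 216·cos24.9° = 195.9; c'Δl = 50.24; W sinα = 90.9
Slice 4: Δl = 1.3/cos40.8° = 1.717 m; N'_4 = 58·cos40.8° = 43.9; c'Δl = 25.24; W sinα = 37.9
Slice 5: Δl = 1.4/cos52.8° = 2.316 m; N'_5 = 27·cos52.8° = 16.3; c'Δl = 34.04; W sinα = 21.5
Σc'Δl = 197.5 kN/m; ΣN' = 626.0 kN/m; ΣW sinα = 148.5 kN/m
Resisting = 197.5 + 626.0·tan30.3° = 197.5 + 365.8 = 563.3 kN/m
FS = 563.3 / 148.5 = 3.793

FS = 3.79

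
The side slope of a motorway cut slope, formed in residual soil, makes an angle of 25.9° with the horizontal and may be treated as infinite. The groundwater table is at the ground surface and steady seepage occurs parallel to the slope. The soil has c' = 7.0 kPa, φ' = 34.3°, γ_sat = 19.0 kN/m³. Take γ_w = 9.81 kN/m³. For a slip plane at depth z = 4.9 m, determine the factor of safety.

With seepage parallel to the slope and the water table at the surface, the effective normal stress on the slip plane uses the buoyant unit weight γ' = γ_sat − γ_w while the driving shear stress uses γ_sat:
FS = [c' + γ' z cos²β tanφ'] / [γ_sat z sinβ cosβ]
γ' = 19.0 − 9.81 = 9.19 kN/m³
Numerator = 7.0 + 9.19·4.9·cos²25.9°·tan34.3° = 7.0 + 9.19·4.9·0.8092·0.6822 = 31.857 kPa
Denominator = 19.0·4.9·sin25.9°·cos25.9° = 19.0·4.9·0.4368·0.8996 = 36.582 kPa
FS = 31.857 / 36.582 = 0.871

FS = 0.87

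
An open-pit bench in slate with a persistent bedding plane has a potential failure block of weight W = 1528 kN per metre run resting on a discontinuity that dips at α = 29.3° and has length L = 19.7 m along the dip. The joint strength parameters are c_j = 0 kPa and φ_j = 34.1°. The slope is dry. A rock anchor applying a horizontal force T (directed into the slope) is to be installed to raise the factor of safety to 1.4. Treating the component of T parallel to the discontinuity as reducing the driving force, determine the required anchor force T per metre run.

Resolving forces along and normal to the sliding plane, with the horizontal anchor force T adding T·sinα to the effective normal force and T·cosα acting up the plane against the driving force:
FS = [c_jL + (W cosα + T sinα) tanφ_j] / [W sinα − T cosα]
Without the anchor: N' = 1332.5 kN/m, driving T_d = 747.8 kN/m, resisting R = 0·19.7 + 1332.5·tan34.1° = 902.2 kN/m, FS = 1.21.
Setting FS = 1.4 and solving for T:
1.4·(747.8 − T cos29.3°) = 902.2 + T sin29.3°·tan34.1°
T·(sin29.3°·tan34.1° + 1.4·cos29.3°) = 1.4·747.8 − 902.2
T·(0.4894·0.6771 + 1.4·0.8721) = 1046.9 − 902.2 = 144.7
T·1.5522 = 144.7
T = 93.2 kN/m

T = 93 kN/m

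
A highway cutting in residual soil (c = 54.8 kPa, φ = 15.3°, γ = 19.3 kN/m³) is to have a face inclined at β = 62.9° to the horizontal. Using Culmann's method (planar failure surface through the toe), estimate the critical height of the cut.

Culmann's analysis gives the critical failure plane at α_cr = (β + φ)/2 = (62.9 + 15.3)/2 = 39.1°, and the critical height
H_c = (4c/γ) · sinβ cosφ / [1 − cos(β − φ)]
    = (4·54.8/19.3) · sin62.9°·cos15.3° / [1 − cos(47.6°)]
    = 11.358 · 0.8902·0.9646 / [1 − 0.6743]
    = 11.358 · 0.8587 / 0.3257
    = 29.94 m

H_c = 29.94 m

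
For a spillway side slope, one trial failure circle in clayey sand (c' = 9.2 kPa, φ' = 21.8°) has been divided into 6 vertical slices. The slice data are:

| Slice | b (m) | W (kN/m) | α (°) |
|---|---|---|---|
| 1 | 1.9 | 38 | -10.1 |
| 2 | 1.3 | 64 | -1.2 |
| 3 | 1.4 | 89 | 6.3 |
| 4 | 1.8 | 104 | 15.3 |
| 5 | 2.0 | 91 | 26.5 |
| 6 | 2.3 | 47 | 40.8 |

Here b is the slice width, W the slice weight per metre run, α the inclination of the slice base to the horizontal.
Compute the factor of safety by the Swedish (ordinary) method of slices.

Ordinary method of slices: FS = Σ[c'·Δl_i + (W_i cosα_i)·tanφ'] / Σ W_i sinα_i, with Δl_i = b_i / cosα_i.
Slice 1: Δl = 1.9/cos(-10.1°) = 1.930 m; N'_1 = 38·cos(-10.1°) = 37.4; c'Δl = 17.76; W sinα = -6.7
Slice 2: Δl = 1.3/cos(-1.2°) = 1.300 m; N'_2 = 64·cos(-1.2°) = 64.0; c'Δl = 11.96; W sinα = -1.3
Slice 3: Δl = 1.4/cos6.3° = 1.409 m; N'_3 = 89·cos6.3° = 88.5; c'Δl = 12.96; W sinα = 9.8
Slice 4: Δl = 1.8/cos15.3° = 1.866 m; N'_4 = 104·cos15.3° = 100.3; c'Δl = 17.17; W sinα = 27.4
Slice 5: Δl = 2.0/cos26.5° = 2.235 m; N'_5 = 91·cos26.5° = 81.4; c'Δl = 20.56; W sinα = 40.6
Slice 6: Δl = 2.3/cos40.8° = 3.038 m; N'_6 = 47·cos40.8° = 35.6; c'Δl = 27.95; W sinα = 30.7
Σc'Δl = 108.4 kN/m; ΣN' = 407.2 kN/m; ΣW sinα = 100.5 kN/m
Resisting = 108.4 + 407.2·tan21.8° = 108.4 + 162.9 = 271.2 kN/m
FS = 271.2 / 100.5 = 2.698

FS = 2.70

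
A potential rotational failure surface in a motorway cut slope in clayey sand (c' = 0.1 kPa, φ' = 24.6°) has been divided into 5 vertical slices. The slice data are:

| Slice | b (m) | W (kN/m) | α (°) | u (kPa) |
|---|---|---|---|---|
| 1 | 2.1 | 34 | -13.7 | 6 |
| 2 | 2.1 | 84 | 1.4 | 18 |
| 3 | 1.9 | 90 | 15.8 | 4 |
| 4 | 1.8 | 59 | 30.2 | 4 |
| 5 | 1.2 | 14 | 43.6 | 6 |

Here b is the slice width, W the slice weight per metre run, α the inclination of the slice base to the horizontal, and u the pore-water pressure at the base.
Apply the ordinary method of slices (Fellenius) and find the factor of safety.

FS = 1.50

Ordinary method of slices: FS = Σ[c'·Δl_i + (W_i cosα_i − u_i·Δl_i)·tanφ'] / Σ W_i sinα_i, with Δl_i = b_i / cosα_i.
Slice 1: Δl = 2.1/cos(-13.7°) = 2.161 m; N'_1 = 34·cos(-13.7°) − 6·2.161 = 20.1; c'Δl = 0.22; W sinα = -8.1
Slice 2: Δl = 2.1/cos1.4° = 2.101 m; N'_2 = 84·cos1.4° − 18·2.101 = 46.2; c'Δl = 0.21; W sinα = 2.1
Slice 3: Δl = 1.9/cos15.8° = 1.975 m; N'_3 = 90·cos15.8° − 4·1.975 = 78.7; c'Δl = 0.20; W sinα = 24.5
Slice 4: Δl = 1.8/cos30.2° = 2.083 m; N'_4 = 59·cos30.2° − 4·2.083 = 42.7; c'Δl = 0.21; W sinα = 29.7
Slice 5: Δl = 1.2/cos43.6° = 1.657 m; N'_5 = 14·cos43.6° − 6·1.657 = 0.2; c'Δl = 0.17; W sinα = 9.7
Σc'Δl = 1.0 kN/m; ΣN' = 187.8 kN/m; ΣW sinα = 57.8 kN/m
Resisting = 1.0 + 187.8·tan24.6° = 1.0 + 86.0 = 87.0 kN/m
FS = 87.0 / 57.8 = 1.504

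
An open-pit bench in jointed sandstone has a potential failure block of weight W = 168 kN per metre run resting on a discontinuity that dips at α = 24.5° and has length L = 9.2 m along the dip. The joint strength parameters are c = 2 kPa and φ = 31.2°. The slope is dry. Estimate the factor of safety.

Resolving the block weight along and normal to the plane and applying the Mohr–Coulomb strength on the joint:
N' = W cosα = 168·cos24.5° = 152.9 kN/m
Driving force T = W sinα = 168·sin24.5° = 69.7 kN/m
Resisting force R = c·L + N'·tanφ = 2·9.2 + 152.9·tan31.2° = 18.4 + 92.6 = 111.0 kN/m
FS = R / T = 111.0 / 69.7 = 1.593

FS = 1.59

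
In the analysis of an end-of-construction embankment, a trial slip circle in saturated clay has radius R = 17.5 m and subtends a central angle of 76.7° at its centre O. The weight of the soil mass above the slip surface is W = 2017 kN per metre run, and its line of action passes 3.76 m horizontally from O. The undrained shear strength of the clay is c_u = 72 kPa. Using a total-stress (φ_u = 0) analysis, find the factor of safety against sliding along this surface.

Taking moments about the centre O, the resisting moment is provided by the undrained shear strength acting along the arc:
Arc length L_a = R·θ = 17.5·(76.7°·π/180) = 17.5·1.3387 = 23.43 m
M_R = c_u·L_a·R = 72·23.43·17.5 = 29517.6 kN·m/m
M_D = W·d = 2017·3.76 = 7583.9 kN·m/m
FS = M_R / M_D = 29517.6 / 7583.9 = 3.892

FS = 3.89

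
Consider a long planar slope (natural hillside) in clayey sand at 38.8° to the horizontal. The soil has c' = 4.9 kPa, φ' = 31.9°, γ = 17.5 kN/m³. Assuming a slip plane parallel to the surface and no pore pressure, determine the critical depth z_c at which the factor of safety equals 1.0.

z_c = 2.54 m

Setting FS = 1.00 in FS = [c' + γz cos²β tanφ'] / [γz sinβ cosβ] and solving for z:
z = c' / [γ cosβ (FS·sinβ − cosβ·tanφ')]
  = 4.9 / [17.5·cos38.8°·(1.00·sin38.8° − cos38.8°·tan31.9°)]
  = 4.9 / [17.5·0.7793·(1.00·0.6266 − 0.7793·0.6224)]
  = 4.9 / 1.9300 = 2.539 m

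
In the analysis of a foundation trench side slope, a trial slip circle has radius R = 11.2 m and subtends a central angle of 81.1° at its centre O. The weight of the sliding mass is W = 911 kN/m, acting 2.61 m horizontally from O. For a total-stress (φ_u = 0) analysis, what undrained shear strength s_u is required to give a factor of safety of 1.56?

FS = s_u·L_a·R / (W·d), so s_u = FS·W·d / (L_a·R).
Arc length L_a = R·θ = 11.2·(81.1°·π/180) = 11.2·1.4155 = 15.85 m
s_u = 1.56·911·2.61 / (15.85·11.2) = 3709.2 / 177.56 = 20.89 kPa

s_u = 20.9 kPa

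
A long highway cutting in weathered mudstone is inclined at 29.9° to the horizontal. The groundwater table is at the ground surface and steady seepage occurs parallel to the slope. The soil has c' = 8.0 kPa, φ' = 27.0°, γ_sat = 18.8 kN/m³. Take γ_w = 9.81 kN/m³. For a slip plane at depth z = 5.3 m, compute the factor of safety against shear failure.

FS = 0.61

With seepage parallel to the slope and the water table at the surface, the effective normal stress on the slip plane uses the buoyant unit weight γ' = γ_sat − γ_w while the driving shear stress uses γ_sat:
FS = [c' + γ' z cos²β tanφ'] / [γ_sat z sinβ cosβ]
γ' = 18.8 − 9.81 = 8.99 kN/m³
Numerator = 8.0 + 8.99·5.3·cos²29.9°·tan27.0° = 8.0 + 8.99·5.3·0.7515·0.5095 = 26.245 kPa
Denominator = 18.8·5.3·sin29.9°·cos29.9° = 18.8·5.3·0.4985·0.8669 = 43.058 kPa
FS = 26.245 / 43.058 = 0.610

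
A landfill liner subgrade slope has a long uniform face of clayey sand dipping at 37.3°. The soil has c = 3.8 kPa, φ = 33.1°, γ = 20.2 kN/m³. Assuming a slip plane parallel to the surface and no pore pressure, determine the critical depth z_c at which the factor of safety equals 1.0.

z_c = 2.70 m

Setting FS = 1.00 in FS = [c + γz cos²β tanφ] / [γz sinβ cosβ] and solving for z:
z = c / [γ cosβ (FS·sinβ − cosβ·tanφ)]
  = 3.8 / [20.2·cos37.3°·(1.00·sin37.3° − cos37.3°·tan33.1°)]
  = 3.8 / [20.2·0.7955·(1.00·0.6060 − 0.7955·0.6519)]
  = 3.8 / 1.4048 = 2.705 m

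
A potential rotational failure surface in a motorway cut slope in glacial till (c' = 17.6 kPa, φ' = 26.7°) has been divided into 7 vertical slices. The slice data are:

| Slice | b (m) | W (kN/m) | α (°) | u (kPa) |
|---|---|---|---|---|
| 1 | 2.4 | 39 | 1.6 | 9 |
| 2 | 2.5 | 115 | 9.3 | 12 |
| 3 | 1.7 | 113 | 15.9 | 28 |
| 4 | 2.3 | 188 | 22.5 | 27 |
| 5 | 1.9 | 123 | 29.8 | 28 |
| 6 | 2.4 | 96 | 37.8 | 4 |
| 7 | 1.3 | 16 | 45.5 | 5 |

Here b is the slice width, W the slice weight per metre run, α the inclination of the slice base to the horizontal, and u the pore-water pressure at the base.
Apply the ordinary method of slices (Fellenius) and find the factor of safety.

Ordinary method of slices: FS = Σ[c'·Δl_i + (W_i cosα_i − u_i·Δl_i)·tanφ'] / Σ W_i sinα_i, with Δl_i = b_i / cosα_i.
Slice 1: Δl = 2.4/cos1.6° = 2.401 m; N'_1 = 39·cos1.6° − 9·2.401 = 17.4; c'Δl = 42.26; W sinα = 1.1
Slice 2: Δl = 2.5/cos9.3° = 2.533 m; N'_2 = 115·cos9.3° − 12·2.533 = 83.1; c'Δl = 44.59; W sinα = 18.6
Slice 3: Δl = 1.7/cos15.9° = 1.768 m; N'_3 = 113·cos15.9° − 28·1.768 = 59.2; c'Δl = 31.11; W sinα = 31.0
Slice 4: Δl = 2.3/cos22.5° = 2.490 m; N'_4 = 188·cos22.5° − 27·2.490 = 106.5; c'Δl = 43.82; W sinα = 71.9
Slice 5: Δl = 1.9/cos29.8° = 2.190 m; N'_5 = 123·cos29.8° − 28·2.190 = 45.4; c'Δl = 38.54; W sinα = 61.1
Slice 6: Δl = 2.4/cos37.8° = 3.037 m; N'_6 = 96·cos37.8° − 4·3.037 = 63.7; c'Δl = 53.46; W sinα = 58.8
Slice 7: Δl = 1.3/cos45.5° = 1.855 m; N'_7 = 16·cos45.5° − 5·1.855 = 1.9; c'Δl = 32.64; W sinα = 11.4
Σc'Δl = 286.4 kN/m; ΣN' = 377.2 kN/m; ΣW sinα = 254.0 kN/m
Resisting = 286.4 + 377.2·tan26.7° = 286.4 + 189.7 = 476.1 kN/m
FS = 476.1 / 254.0 = 1.875

FS = 1.87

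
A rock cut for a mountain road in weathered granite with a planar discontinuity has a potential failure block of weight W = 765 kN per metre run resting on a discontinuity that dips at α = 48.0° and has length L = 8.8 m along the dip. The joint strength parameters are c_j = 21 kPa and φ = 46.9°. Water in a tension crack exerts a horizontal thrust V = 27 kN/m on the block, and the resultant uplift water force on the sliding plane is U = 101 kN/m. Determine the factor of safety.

Resolving the block weight along and normal to the plane and applying the Mohr–Coulomb strength on the joint:
N' = W cosα − U − V sinα = 765·cos48.0° − 101 − 27·sin48.0° = 390.8 kN/m
Driving force T = W sinα + V cosα = 765·sin48.0° + 27·cos48.0° = 586.6 kN/m
Resisting force R = c_j·L + N'·tanφ = 21·8.8 + 390.8·tan46.9° = 184.8 + 417.6 = 602.4 kN/m
FS = R / T = 602.4 / 586.6 = 1.027

FS = 1.03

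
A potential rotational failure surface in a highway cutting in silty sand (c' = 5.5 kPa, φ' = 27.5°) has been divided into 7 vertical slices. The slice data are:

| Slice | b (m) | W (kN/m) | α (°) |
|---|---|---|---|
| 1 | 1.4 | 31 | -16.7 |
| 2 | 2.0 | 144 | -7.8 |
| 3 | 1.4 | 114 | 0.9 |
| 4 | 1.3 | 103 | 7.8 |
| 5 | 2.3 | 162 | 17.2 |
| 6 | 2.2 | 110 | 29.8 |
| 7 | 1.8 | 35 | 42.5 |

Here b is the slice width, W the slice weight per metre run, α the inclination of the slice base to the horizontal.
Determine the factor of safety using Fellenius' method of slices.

Ordinary method of slices: FS = Σ[c'·Δl_i + (W_i cosα_i)·tanφ'] / Σ W_i sinα_i, with Δl_i = b_i / cosα_i.
Slice 1: Δl = 1.4/cos(-16.7°) = 1.462 m; N'_1 = 31·cos(-16.7°) = 29.7; c'Δl = 8.04; W sinα = -8.9
Slice 2: Δl = 2.0/cos(-7.8°) = 2.019 m; N'_2 = 144·cos(-7.8°) = 142.7; c'Δl = 11.10; W sinα = -19.5
Slice 3: Δl = 1.4/cos0.9° = 1.400 m; N'_3 = 114·cos0.9° = 114.0; c'Δl = 7.70; W sinα = 1.8
Slice 4: Δl = 1.3/cos7.8° = 1.312 m; N'_4 = 103·cos7.8° = 102.0; c'Δl = 7.22; W sinα = 14.0
Slice 5: Δl = 2.3/cos17.2° = 2.408 m; N'_5 = 162·cos17.2° = 154.8; c'Δl = 13.24; W sinα = 47.9
Slice 6: Δl = 2.2/cos29.8° = 2.535 m; N'_6 = 110·cos29.8° = 95.5; c'Δl = 13.94; W sinα = 54.7
Slice 7: Δl = 1.8/cos42.5° = 2.441 m; N'_7 = 35·cos42.5° = 25.8; c'Δl = 13.43; W sinα = 23.6
Σc'Δl = 74.7 kN/m; ΣN' = 664.4 kN/m; ΣW sinα = 113.5 kN/m
Resisting = 74.7 + 664.4·tan27.5° = 74.7 + 345.9 = 420.5 kN/m
FS = 420.5 / 113.5 = 3.704

FS = 3.70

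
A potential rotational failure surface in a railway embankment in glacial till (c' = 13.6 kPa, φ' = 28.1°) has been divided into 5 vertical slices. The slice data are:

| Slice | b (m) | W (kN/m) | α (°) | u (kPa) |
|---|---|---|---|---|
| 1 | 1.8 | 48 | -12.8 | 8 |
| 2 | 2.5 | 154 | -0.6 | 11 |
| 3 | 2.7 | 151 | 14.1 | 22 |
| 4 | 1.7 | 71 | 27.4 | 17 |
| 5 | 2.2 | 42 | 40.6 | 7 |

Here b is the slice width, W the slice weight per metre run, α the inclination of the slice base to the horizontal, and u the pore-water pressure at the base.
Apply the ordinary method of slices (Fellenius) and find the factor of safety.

Ordinary method of slices: FS = Σ[c'·Δl_i + (W_i cosα_i − u_i·Δl_i)·tanφ'] / Σ W_i sinα_i, with Δl_i = b_i / cosα_i.
Slice 1: Δl = 1.8/cos(-12.8°) = 1.846 m; N'_1 = 48·cos(-12.8°) − 8·1.846 = 32.0; c'Δl = 25.10; W sinα = -10.6
Slice 2: Δl = 2.5/cos(-0.6°) = 2.500 m; N'_2 = 154·cos(-0.6°) − 11·2.500 = 126.5; c'Δl = 34.00; W sinα = -1.6
Slice 3: Δl = 2.7/cos14.1° = 2.784 m; N'_3 = 151·cos14.1° − 22·2.784 = 85.2; c'Δl = 37.86; W sinα = 36.8
Slice 4: Δl = 1.7/cos27.4° = 1.915 m; N'_4 = 71·cos27.4° − 17·1.915 = 30.5; c'Δl = 26.04; W sinα = 32.7
Slice 5: Δl = 2.2/cos40.6° = 2.898 m; N'_5 = 42·cos40.6° − 7·2.898 = 11.6; c'Δl = 39.41; W sinα = 27.3
Σc'Δl = 162.4 kN/m; ΣN' = 285.8 kN/m; ΣW sinα = 84.5 kN/m
Resisting = 162.4 + 285.8·tan28.1° = 162.4 + 152.6 = 315.0 kN/m
FS = 315.0 / 84.5 = 3.726

FS = 3.73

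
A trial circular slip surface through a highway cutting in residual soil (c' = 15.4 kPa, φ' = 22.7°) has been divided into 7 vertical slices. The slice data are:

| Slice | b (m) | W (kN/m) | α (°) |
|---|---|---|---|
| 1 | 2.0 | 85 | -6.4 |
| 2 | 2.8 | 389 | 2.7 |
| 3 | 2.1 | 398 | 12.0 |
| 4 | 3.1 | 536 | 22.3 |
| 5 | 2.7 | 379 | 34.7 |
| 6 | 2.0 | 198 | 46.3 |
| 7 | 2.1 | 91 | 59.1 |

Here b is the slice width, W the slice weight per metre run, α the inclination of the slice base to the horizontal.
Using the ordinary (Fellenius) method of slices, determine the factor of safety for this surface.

Ordinary method of slices: FS = Σ[c'·Δl_i + (W_i cosα_i)·tanφ'] / Σ W_i sinα_i, with Δl_i = b_i / cosα_i.
Slice 1: Δl = 2.0/cos(-6.4°) = 2.013 m; N'_1 = 85·cos(-6.4°) = 84.5; c'Δl = 30.99; W sinα = -9.5
Slice 2: Δl = 2.8/cos2.7° = 2.803 m; N'_2 = 389·cos2.7° = 388.6; c'Δl = 43.17; W sinα = 18.3
Slice 3: Δl = 2.1/cos12.0° = 2.147 m; N'_3 = 398·cos12.0° = 389.3; c'Δl = 33.06; W sinα = 82.7
Slice 4: Δl = 3.1/cos22.3° = 3.351 m; N'_4 = 536·cos22.3° = 495.9; c'Δl = 51.60; W sinα = 203.4
Slice 5: Δl = 2.7/cos34.7° = 3.284 m; N'_5 = 379·cos34.7° = 311.6; c'Δl = 50.58; W sinα = 215.8
Slice 6: Δl = 2.0/cos46.3° = 2.895 m; N'_6 = 198·cos46.3° = 136.8; c'Δl = 44.58; W sinα = 143.1
Slice 7: Δl = 2.1/cos59.1° = 4.089 m; N'_7 = 91·cos59.1° = 46.7; c'Δl = 62.97; W sinα = 78.1
Σc'Δl = 317.0 kN/m; ΣN' = 1853.4 kN/m; ΣW sinα = 732.0 kN/m
Resisting = 317.0 + 1853.4·tan22.7° = 317.0 + 775.3 = 1092.2 kN/m
FS = 1092.2 / 732.0 = 1.492

FS = 1.49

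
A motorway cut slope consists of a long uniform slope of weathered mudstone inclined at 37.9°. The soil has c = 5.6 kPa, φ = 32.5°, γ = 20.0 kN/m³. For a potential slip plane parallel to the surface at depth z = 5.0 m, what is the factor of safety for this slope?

For an infinite slope with a slip plane parallel to the surface (no pore pressure): FS = [c + γz cos²β tanφ] / [γz sinβ cosβ].
γz = 20.0·5.0 = 100.00 kN/m²
Numerator = 5.6 + 100.00·cos²37.9°·tan32.5° = 5.6 + 100.00·0.6227·0.6371 = 45.267 kPa
Denominator = 100.00·sin37.9°·cos37.9° = 100.00·0.6143·0.7891 = 48.472 kPa
FS = 45.267 / 48.472 = 0.934

FS = 0.93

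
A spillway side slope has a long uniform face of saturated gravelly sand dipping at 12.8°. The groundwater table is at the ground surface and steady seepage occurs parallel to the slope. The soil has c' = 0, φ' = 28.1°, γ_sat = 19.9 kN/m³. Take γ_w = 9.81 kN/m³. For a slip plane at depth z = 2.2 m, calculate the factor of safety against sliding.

FS = 1.19

With seepage parallel to the slope and the water table at the surface, the effective normal stress on the slip plane uses the buoyant unit weight γ' = γ_sat − γ_w while the driving shear stress uses γ_sat:
FS = [c' + γ' z cos²β tanφ'] / [γ_sat z sinβ cosβ]
(For c' = 0 this reduces to FS = (γ'/γ_sat)·tanφ'/tanβ.)
γ' = 19.9 − 9.81 = 10.09 kN/m³
Numerator = 0.0 + 10.09·2.2·cos²12.8°·tan28.1° = 0.0 + 10.09·2.2·0.9509·0.5340 = 11.271 kPa
Denominator = 19.9·2.2·sin12.8°·cos12.8° = 19.9·2.2·0.2215·0.9751 = 9.458 kPa
FS = 11.271 / 9.458 = 1.192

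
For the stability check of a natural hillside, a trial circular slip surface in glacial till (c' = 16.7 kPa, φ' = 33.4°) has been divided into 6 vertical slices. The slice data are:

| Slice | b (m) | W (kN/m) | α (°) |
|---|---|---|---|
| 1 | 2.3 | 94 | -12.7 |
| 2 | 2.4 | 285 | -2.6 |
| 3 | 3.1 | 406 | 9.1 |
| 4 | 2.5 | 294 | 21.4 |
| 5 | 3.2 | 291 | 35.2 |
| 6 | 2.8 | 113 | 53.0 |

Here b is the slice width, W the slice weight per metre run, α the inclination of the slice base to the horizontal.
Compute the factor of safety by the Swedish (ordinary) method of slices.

Ordinary method of slices: FS = Σ[c'·Δl_i + (W_i cosα_i)·tanφ'] / Σ W_i sinα_i, with Δl_i = b_i / cosα_i.
Slice 1: Δl = 2.3/cos(-12.7°) = 2.358 m; N'_1 = 94·cos(-12.7°) = 91.7; c'Δl = 39.37; W sinα = -20.7
Slice 2: Δl = 2.4/cos(-2.6°) = 2.402 m; N'_2 = 285·cos(-2.6°) = 284.7; c'Δl = 40.12; W sinα = -12.9
Slice 3: Δl = 3.1/cos9.1° = 3.140 m; N'_3 = 406·cos9.1° = 400.9; c'Δl = 52.43; W sinα = 64.2
Slice 4: Δl = 2.5/cos21.4° = 2.685 m; N'_4 = 294·cos21.4° = 273.7; c'Δl = 44.84; W sinα = 107.3
Slice 5: Δl = 3.2/cos35.2° = 3.916 m; N'_5 = 291·cos35.2° = 237.8; c'Δl = 65.40; W sinα = 167.7
Slice 6: Δl = 2.8/cos53.0° = 4.653 m; N'_6 = 113·cos53.0° = 68.0; c'Δl = 77.70; W sinα = 90.2
Σc'Δl = 319.9 kN/m; ΣN' = 1356.8 kN/m; ΣW sinα = 395.9 kN/m
Resisting = 319.9 + 1356.8·tan33.4° = 319.9 + 894.7 = 1214.5 kN/m
FS = 1214.5 / 395.9 = 3.068

FS = 3.07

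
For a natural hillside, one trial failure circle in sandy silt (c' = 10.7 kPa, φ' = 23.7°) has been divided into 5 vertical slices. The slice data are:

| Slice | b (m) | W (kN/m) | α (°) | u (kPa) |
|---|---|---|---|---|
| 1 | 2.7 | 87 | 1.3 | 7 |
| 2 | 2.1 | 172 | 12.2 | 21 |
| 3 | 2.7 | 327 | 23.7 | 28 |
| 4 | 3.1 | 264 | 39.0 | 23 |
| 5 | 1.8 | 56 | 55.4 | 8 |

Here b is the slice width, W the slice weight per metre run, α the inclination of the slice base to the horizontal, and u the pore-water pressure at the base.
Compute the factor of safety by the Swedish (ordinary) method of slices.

Ordinary method of slices: FS = Σ[c'·Δl_i + (W_i cosα_i − u_i·Δl_i)·tanφ'] / Σ W_i sinα_i, with Δl_i = b_i / cosα_i.
Slice 1: Δl = 2.7/cos1.3° = 2.701 m; N'_1 = 87·cos1.3° − 7·2.701 = 68.1; c'Δl = 28.90; W sinα = 2.0
Slice 2: Δl = 2.1/cos12.2° = 2.149 m; N'_2 = 172·cos12.2° − 21·2.149 = 123.0; c'Δl = 22.99; W sinα = 36.3
Slice 3: Δl = 2.7/cos23.7° = 2.949 m; N'_3 = 327·cos23.7° − 28·2.949 = 216.9; c'Δl = 31.55; W sinα = 131.4
Slice 4: Δl = 3.1/cos39.0° = 3.989 m; N'_4 = 264·cos39.0° − 23·3.989 = 113.4; c'Δl = 42.68; W sinα = 166.1
Slice 5: Δl = 1.8/cos55.4° = 3.170 m; N'_5 = 56·cos55.4° − 8·3.170 = 6.4; c'Δl = 33.92; W sinα = 46.1
Σc'Δl = 160.0 kN/m; ΣN' = 527.8 kN/m; ΣW sinα = 382.0 kN/m
Resisting = 160.0 + 527.8·tan23.7° = 160.0 + 231.7 = 391.7 kN/m
FS = 391.7 / 382.0 = 1.025

FS = 1.03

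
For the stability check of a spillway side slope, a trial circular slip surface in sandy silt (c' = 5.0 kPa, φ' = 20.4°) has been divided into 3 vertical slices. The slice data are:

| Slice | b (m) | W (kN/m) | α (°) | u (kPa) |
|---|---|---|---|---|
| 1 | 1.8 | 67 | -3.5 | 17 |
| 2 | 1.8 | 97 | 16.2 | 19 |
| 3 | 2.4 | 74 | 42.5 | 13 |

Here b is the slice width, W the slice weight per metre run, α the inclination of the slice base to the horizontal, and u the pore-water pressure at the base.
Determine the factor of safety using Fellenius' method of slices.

FS = 1.02

Ordinary method of slices: FS = Σ[c'·Δl_i + (W_i cosα_i − u_i·Δl_i)·tanφ'] / Σ W_i sinα_i, with Δl_i = b_i / cosα_i.
Slice 1: Δl = 1.8/cos(-3.5°) = 1.803 m; N'_1 = 67·cos(-3.5°) − 17·1.803 = 36.2; c'Δl = 9.02; W sinα = -4.1
Slice 2: Δl = 1.8/cos16.2° = 1.874 m; N'_2 = 97·cos16.2° − 19·1.874 = 57.5; c'Δl = 9.37; W sinα = 27.1
Slice 3: Δl = 2.4/cos42.5° = 3.255 m; N'_3 = 74·cos42.5° − 13·3.255 = 12.2; c'Δl = 16.28; W sinα = 50.0
Σc'Δl = 34.7 kN/m; ΣN' = 106.0 kN/m; ΣW sinα = 73.0 kN/m
Resisting = 34.7 + 106.0·tan20.4° = 34.7 + 39.4 = 74.1 kN/m
FS = 74.1 / 73.0 = 1.015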